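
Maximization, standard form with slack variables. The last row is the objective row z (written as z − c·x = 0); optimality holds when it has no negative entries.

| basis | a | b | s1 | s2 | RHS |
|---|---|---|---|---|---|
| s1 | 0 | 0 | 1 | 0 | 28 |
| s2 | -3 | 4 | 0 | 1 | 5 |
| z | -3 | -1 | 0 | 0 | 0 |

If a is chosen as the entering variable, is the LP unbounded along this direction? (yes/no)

yes

Every constraint-row entry in column a is ≤ 0, so increasing a is unbounded.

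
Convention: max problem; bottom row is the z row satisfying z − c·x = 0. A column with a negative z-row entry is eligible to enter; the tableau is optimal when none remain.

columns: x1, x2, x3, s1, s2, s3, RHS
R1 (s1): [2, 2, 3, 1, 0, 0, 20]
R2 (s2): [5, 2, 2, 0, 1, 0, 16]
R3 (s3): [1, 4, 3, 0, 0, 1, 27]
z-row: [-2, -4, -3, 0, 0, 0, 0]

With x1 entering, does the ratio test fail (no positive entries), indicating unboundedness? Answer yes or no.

Column x1 has positive entries in row(s) 1, 2, 3, so the ratio test bounds it — not unbounded.

no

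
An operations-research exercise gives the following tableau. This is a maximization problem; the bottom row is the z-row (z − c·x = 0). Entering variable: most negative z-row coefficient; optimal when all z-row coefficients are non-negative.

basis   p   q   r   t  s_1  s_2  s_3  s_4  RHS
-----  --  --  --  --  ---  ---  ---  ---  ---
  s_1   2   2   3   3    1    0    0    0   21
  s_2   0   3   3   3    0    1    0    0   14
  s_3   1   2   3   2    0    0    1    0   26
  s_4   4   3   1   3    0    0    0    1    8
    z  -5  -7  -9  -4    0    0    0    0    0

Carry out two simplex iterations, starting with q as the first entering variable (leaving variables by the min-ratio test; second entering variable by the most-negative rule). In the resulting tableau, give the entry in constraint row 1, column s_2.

-7/6

Ratio test on column q — row 1: 21/2 = 21/2; row 2: 14/3 = 14/3; row 3: 26/2 = 13; row 4: 8/3 = 8/3. Minimum is 8/3 at row 4 (s_4 leaves); pivot element 3.
Divide row 4 by 3; eliminate column q from the other rows.
Second iteration: most negative z-row entry is -20/3 in column r, so r enters.
Ratio test on column r — row 1: (47/3)/(7/3) = 47/7; row 2: 6/2 = 3; row 3: (62/3)/(7/3) = 62/7; row 4: (8/3)/(1/3) = 8. Minimum is 3 at row 2 (s_2 leaves); pivot element 2.
Divide row 2 by 2; eliminate column r from the other rows.
After both pivots, the entry at constraint row 1, column s_2 is -7/6.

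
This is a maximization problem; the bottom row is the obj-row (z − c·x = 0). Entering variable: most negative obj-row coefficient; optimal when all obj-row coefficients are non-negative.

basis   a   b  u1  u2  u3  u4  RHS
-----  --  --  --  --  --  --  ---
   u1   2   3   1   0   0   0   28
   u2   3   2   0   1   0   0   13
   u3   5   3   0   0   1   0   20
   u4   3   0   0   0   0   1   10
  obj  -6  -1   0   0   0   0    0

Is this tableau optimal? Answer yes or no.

The obj-row has a negative entry -6 in column a, so it is not optimal.

no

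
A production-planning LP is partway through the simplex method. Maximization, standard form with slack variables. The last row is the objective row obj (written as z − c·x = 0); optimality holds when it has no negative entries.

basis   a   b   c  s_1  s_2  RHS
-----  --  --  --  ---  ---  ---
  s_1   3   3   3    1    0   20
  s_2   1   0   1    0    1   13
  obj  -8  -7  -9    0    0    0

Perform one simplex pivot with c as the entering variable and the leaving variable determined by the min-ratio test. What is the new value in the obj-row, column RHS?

Ratio test on column c — row 1: 20/3 = 20/3; row 2: 13/1 = 13. Minimum is 20/3 at row 1 (s_1 leaves); pivot element 3.
Divide row 1 by 3; eliminate column c from the other rows.
obj-row update in column RHS: 0 − (-9)·(20/3) = 60.

60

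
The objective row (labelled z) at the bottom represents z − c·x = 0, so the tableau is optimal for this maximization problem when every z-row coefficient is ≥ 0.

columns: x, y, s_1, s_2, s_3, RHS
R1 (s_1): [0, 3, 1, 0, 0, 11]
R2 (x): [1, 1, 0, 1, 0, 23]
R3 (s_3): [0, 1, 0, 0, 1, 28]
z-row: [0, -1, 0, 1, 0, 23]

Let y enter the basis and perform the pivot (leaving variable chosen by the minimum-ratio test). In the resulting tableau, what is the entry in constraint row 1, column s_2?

Ratio test on column y — row 1: 11/3 = 11/3; row 2: 23/1 = 23; row 3: 28/1 = 28. Minimum is 11/3 at row 1 (s_1 leaves); pivot element 3.
Divide row 1 by 3; eliminate column y from the other rows.
In the new row 1, the s_2 entry is the old entry divided by the pivot: 0/3 = 0.

0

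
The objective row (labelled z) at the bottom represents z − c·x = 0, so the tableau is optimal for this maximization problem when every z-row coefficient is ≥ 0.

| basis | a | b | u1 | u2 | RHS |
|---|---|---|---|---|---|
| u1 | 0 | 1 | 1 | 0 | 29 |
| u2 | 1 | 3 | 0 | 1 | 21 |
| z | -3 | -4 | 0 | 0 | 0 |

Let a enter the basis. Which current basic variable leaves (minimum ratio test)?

u2

Column a entries and ratios — u1: 0 ≤ 0, skip; u2: 21/1 = 21.
Smallest ratio is 21 in the row of u2, so u2 leaves.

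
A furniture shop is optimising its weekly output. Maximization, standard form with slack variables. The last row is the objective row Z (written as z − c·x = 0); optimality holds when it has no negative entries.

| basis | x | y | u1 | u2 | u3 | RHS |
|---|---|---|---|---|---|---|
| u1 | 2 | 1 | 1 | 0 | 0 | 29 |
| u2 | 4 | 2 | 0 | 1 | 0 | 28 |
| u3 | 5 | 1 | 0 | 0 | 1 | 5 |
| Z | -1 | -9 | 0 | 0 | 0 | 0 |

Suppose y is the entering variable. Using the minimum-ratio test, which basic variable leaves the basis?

Column y entries and ratios — u1: 29/1 = 29; u2: 28/2 = 14; u3: 5/1 = 5.
Smallest ratio is 5 in the row of u3, so u3 leaves.

u3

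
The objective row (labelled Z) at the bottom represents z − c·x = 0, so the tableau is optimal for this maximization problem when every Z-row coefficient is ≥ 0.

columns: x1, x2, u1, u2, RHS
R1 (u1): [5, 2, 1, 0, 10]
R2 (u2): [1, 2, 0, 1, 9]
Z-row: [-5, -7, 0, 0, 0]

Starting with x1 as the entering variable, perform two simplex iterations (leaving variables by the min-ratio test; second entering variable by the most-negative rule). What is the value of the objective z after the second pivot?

Ratio test on column x1 — row 1: 10/5 = 2; row 2: 9/1 = 9. Minimum is 2 at row 1 (u1 leaves); pivot element 5.
Pivot on row 1; the Z-row RHS becomes 0 − (-5)·2 = 10.
Next entering variable (most negative Z-row entry -5): x2.
Ratio test on column x2 — row 1: 2/(2/5) = 5; row 2: 7/(8/5) = 35/8. Minimum is 35/8 at row 2 (u2 leaves); pivot element 8/5.
After the second pivot the Z-row RHS is 10 − (-5)·(35/8) = 255/8.

255/8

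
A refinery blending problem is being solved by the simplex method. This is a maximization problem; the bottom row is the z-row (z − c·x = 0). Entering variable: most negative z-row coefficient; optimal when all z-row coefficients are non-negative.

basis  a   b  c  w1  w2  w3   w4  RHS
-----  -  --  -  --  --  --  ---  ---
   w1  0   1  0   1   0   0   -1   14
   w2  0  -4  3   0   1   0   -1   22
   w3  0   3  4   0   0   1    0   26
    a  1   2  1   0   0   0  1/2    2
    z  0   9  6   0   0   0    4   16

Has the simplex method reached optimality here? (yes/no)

Every z-row coefficient is ≥ 0, so the tableau is optimal.

yes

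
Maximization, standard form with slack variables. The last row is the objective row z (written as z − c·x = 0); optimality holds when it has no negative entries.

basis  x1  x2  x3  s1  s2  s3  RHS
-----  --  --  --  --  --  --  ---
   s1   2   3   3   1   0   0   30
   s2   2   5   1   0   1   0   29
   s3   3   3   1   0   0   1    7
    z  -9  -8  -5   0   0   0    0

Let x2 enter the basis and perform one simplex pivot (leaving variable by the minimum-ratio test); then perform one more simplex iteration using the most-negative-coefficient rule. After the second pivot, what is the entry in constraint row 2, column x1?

-1

Ratio test on column x2 — row 1: 30/3 = 10; row 2: 29/5 = 29/5; row 3: 7/3 = 7/3. Minimum is 7/3 at row 3 (s3 leaves); pivot element 3.
Divide row 3 by 3; eliminate column x2 from the other rows.
Second iteration: most negative z-row entry is -7/3 in column x3, so x3 enters.
Ratio test on column x3 — row 1: 23/2 = 23/2; row 2: entry -2/3 ≤ 0; row 3: (7/3)/(1/3) = 7. Minimum is 7 at row 3 (x2 leaves); pivot element 1/3.
Divide row 3 by 1/3; eliminate column x3 from the other rows.
After both pivots, the entry at constraint row 2, column x1 is -1.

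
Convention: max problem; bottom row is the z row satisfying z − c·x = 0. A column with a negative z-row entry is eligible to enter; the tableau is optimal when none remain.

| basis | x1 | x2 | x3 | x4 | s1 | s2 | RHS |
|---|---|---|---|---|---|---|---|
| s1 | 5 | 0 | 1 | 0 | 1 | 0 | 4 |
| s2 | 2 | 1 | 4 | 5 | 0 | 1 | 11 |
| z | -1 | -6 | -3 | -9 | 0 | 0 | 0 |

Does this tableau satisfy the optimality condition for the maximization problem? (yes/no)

no

The z-row has a negative entry -9 in column x4, so it is not optimal.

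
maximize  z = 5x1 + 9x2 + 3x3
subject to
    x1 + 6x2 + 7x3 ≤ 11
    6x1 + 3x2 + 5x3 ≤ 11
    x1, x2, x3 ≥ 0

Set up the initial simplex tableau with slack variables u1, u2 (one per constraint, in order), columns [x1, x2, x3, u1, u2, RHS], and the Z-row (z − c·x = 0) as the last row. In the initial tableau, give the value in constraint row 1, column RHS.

11

The RHS of constraint 1 is b_1 = 11.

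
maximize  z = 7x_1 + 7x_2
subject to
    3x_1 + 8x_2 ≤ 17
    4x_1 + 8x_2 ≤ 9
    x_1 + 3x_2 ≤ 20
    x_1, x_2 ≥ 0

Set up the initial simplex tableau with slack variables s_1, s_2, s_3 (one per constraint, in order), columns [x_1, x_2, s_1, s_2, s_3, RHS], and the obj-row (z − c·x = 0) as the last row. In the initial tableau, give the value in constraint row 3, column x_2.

Constraint 3 has coefficient 3 on x_2.

3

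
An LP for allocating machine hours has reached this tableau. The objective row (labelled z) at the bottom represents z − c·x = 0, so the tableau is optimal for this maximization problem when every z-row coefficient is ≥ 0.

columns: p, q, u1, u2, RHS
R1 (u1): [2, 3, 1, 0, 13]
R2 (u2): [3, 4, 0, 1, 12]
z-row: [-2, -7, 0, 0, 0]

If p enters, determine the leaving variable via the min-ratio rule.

Column p entries and ratios — u1: 13/2 = 13/2; u2: 12/3 = 4.
Smallest ratio is 4 in the row of u2, so u2 leaves.

u2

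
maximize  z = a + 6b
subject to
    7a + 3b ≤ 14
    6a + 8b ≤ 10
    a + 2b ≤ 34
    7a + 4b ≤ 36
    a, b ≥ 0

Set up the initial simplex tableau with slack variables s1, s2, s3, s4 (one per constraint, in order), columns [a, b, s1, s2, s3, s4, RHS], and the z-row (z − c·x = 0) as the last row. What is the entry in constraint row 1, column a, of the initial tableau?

Constraint 1 has coefficient 7 on a.

7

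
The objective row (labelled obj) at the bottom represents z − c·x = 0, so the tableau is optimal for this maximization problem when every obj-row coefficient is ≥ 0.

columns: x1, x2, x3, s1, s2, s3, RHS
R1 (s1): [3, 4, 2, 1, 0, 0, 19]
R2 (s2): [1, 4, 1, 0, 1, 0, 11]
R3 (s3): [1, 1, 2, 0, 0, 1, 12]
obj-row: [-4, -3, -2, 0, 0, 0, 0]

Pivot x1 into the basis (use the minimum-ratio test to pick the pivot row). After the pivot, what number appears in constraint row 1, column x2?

Ratio test on column x1 — row 1: 19/3 = 19/3; row 2: 11/1 = 11; row 3: 12/1 = 12. Minimum is 19/3 at row 1 (s1 leaves); pivot element 3.
Divide row 1 by 3; eliminate column x1 from the other rows.
In the new row 1, the x2 entry is the old entry divided by the pivot: 4/3 = 4/3.

4/3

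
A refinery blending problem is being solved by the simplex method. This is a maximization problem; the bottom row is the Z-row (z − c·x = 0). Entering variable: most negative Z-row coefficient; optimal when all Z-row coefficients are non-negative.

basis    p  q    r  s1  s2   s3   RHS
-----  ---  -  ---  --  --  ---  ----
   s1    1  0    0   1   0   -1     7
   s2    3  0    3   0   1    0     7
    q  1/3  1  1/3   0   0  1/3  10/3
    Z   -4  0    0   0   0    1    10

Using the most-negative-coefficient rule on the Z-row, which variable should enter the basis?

Negative Z-row entries: p: -4.
The most negative is -4 in column p, so p enters.

p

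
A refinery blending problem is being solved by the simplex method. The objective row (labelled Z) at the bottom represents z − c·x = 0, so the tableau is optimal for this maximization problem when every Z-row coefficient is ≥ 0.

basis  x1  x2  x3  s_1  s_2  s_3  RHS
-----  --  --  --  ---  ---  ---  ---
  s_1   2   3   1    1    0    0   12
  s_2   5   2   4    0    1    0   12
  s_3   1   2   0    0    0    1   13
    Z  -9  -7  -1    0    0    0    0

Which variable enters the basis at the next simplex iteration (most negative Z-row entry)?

Negative Z-row entries: x1: -9, x2: -7, x3: -1.
The most negative is -9 in column x1, so x1 enters.

x1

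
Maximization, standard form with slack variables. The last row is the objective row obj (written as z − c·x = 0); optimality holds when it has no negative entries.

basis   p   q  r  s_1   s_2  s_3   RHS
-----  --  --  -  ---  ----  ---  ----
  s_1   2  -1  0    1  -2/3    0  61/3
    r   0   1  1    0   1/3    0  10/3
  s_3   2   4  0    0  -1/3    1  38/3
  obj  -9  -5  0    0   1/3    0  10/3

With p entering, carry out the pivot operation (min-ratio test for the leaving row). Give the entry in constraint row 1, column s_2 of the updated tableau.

Ratio test on column p — row 1: (61/3)/2 = 61/6; row 2: entry 0 ≤ 0; row 3: (38/3)/2 = 19/3. Minimum is 19/3 at row 3 (s_3 leaves); pivot element 2.
Divide row 3 by 2; eliminate column p from the other rows.
Row 1 update in column s_2: -2/3 − 2·(-1/6) = -1/3.

-1/3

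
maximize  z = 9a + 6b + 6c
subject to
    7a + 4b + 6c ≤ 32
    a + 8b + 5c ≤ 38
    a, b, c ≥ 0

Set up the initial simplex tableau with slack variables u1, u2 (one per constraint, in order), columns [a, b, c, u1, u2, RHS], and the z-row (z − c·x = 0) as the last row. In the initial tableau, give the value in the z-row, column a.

-9

The z-row carries the negated objective coefficients: the a entry is -9.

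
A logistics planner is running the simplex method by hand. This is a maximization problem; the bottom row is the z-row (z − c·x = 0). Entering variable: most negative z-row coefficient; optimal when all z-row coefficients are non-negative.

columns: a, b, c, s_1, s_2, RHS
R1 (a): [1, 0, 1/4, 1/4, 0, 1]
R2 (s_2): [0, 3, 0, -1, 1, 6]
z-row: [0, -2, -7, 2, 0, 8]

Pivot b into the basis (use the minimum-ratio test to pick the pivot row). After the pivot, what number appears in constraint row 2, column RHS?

2

Ratio test on column b — row 1: entry 0 ≤ 0; row 2: 6/3 = 2. Minimum is 2 at row 2 (s_2 leaves); pivot element 3.
Divide row 2 by 3; eliminate column b from the other rows.
In the new row 2, the RHS entry is the old entry divided by the pivot: 6/3 = 2.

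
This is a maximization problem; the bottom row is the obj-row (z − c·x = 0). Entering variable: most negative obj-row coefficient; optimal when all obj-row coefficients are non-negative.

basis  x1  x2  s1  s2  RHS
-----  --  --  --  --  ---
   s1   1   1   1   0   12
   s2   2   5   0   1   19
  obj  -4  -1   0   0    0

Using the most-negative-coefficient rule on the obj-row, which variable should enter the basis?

Negative obj-row entries: x1: -4, x2: -1.
The most negative is -4 in column x1, so x1 enters.

x1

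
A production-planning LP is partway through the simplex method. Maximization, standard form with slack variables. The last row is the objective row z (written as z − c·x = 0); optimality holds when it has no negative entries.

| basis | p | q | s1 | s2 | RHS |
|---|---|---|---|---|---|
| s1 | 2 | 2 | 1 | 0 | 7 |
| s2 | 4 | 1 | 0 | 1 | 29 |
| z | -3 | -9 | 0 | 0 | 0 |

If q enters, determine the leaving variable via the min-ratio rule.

Column q entries and ratios — s1: 7/2 = 7/2; s2: 29/1 = 29.
Smallest ratio is 7/2 in the row of s1, so s1 leaves.

s1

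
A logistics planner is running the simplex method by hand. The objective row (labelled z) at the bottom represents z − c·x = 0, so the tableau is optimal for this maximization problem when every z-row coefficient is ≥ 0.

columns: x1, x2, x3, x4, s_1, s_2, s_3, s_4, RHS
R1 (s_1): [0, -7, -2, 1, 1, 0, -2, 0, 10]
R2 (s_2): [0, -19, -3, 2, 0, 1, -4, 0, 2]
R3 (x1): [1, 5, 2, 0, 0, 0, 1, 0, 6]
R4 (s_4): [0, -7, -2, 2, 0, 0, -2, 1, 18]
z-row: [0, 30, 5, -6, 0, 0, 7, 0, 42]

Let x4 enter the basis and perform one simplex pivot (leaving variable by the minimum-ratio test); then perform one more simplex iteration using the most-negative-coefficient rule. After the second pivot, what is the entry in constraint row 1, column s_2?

-1/2

Ratio test on column x4 — row 1: 10/1 = 10; row 2: 2/2 = 1; row 3: entry 0 ≤ 0; row 4: 18/2 = 9. Minimum is 1 at row 2 (s_2 leaves); pivot element 2.
Divide row 2 by 2; eliminate column x4 from the other rows.
Second iteration: most negative z-row entry is -27 in column x2, so x2 enters.
Ratio test on column x2 — row 1: 9/(5/2) = 18/5; row 2: entry -19/2 ≤ 0; row 3: 6/5 = 6/5; row 4: 16/12 = 4/3. Minimum is 6/5 at row 3 (x1 leaves); pivot element 5.
Divide row 3 by 5; eliminate column x2 from the other rows.
After both pivots, the entry at constraint row 1, column s_2 is -1/2.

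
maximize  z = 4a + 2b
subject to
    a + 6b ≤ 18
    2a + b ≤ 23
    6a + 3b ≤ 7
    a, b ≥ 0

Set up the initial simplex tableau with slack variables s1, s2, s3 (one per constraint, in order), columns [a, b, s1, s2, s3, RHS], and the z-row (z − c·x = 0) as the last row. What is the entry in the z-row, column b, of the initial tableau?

-2

The z-row carries the negated objective coefficients: the b entry is -2.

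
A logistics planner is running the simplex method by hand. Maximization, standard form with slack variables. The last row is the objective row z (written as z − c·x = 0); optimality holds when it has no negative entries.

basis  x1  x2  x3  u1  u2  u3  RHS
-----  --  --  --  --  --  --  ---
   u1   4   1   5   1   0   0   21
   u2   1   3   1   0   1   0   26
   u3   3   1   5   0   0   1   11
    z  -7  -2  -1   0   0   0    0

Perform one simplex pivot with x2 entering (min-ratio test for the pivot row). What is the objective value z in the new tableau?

Ratio test on column x2 — row 1: 21/1 = 21; row 2: 26/3 = 26/3; row 3: 11/1 = 11. Minimum is 26/3 at row 2 (u2 leaves); pivot element 3.
Pivot on row 2; the z-row RHS becomes 0 − (-2)·(26/3) = 52/3.

52/3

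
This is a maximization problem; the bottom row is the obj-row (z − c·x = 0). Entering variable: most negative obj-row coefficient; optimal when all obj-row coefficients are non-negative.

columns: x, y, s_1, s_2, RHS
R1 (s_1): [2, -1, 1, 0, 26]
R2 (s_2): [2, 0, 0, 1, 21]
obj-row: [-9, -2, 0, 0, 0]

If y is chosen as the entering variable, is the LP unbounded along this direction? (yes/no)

yes

Every constraint-row entry in column y is ≤ 0, so increasing y is unbounded.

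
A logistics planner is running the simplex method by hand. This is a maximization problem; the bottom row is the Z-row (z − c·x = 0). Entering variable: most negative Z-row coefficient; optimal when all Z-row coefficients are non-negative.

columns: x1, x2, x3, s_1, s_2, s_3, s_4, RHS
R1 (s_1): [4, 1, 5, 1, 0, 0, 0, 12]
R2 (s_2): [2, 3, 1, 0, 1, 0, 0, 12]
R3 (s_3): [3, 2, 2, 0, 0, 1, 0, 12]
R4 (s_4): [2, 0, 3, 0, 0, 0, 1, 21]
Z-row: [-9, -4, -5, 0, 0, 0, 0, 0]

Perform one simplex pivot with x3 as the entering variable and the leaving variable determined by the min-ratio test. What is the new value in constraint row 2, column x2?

Ratio test on column x3 — row 1: 12/5 = 12/5; row 2: 12/1 = 12; row 3: 12/2 = 6; row 4: 21/3 = 7. Minimum is 12/5 at row 1 (s_1 leaves); pivot element 5.
Divide row 1 by 5; eliminate column x3 from the other rows.
Row 2 update in column x2: 3 − 1·(1/5) = 14/5.

14/5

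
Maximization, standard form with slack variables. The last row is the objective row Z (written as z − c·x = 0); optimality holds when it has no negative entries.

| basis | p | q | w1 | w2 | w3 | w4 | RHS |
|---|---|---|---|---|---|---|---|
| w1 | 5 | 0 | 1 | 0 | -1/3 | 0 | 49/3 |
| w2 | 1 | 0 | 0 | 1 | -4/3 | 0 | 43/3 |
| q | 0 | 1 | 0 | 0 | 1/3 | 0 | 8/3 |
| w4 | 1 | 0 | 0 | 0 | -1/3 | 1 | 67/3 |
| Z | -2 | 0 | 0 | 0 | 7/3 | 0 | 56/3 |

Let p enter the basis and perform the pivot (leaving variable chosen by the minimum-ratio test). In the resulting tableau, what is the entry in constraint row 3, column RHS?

8/3

Ratio test on column p — row 1: (49/3)/5 = 49/15; row 2: (43/3)/1 = 43/3; row 3: entry 0 ≤ 0; row 4: (67/3)/1 = 67/3. Minimum is 49/15 at row 1 (w1 leaves); pivot element 5.
Divide row 1 by 5; eliminate column p from the other rows.
Row 3 update in column RHS: 8/3 − 0·(49/15) = 8/3.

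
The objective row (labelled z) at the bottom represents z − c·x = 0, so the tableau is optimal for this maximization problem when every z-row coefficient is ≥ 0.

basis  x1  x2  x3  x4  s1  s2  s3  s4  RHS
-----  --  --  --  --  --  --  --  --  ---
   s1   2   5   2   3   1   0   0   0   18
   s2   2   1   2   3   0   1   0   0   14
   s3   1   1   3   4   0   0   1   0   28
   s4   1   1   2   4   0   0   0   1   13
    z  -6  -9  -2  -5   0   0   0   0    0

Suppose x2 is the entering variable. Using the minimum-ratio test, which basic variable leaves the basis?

s1

Column x2 entries and ratios — s1: 18/5 = 18/5; s2: 14/1 = 14; s3: 28/1 = 28; s4: 13/1 = 13.
Smallest ratio is 18/5 in the row of s1, so s1 leaves.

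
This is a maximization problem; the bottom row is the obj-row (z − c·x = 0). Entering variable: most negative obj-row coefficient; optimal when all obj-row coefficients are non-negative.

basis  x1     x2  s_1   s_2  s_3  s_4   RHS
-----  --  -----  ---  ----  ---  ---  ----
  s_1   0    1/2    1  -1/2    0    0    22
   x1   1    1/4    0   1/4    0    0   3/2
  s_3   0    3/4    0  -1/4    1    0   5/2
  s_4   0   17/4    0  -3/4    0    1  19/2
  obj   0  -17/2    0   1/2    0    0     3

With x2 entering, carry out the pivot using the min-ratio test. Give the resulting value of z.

Ratio test on column x2 — row 1: 22/(1/2) = 44; row 2: (3/2)/(1/4) = 6; row 3: (5/2)/(3/4) = 10/3; row 4: (19/2)/(17/4) = 38/17. Minimum is 38/17 at row 4 (s_4 leaves); pivot element 17/4.
Pivot on row 4; the obj-row RHS becomes 3 − (-17/2)·(38/17) = 22.

22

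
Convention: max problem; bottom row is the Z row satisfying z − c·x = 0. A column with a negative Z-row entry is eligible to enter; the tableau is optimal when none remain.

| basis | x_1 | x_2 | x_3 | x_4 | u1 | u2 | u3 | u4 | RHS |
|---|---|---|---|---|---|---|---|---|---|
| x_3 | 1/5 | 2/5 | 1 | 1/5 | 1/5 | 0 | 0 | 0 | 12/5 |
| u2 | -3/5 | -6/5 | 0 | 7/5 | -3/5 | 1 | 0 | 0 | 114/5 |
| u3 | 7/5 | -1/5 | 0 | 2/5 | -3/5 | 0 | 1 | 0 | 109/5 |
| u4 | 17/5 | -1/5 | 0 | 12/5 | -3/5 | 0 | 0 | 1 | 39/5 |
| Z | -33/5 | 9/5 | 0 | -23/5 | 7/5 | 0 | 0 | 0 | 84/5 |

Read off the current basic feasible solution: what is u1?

u1 is not in the basis, so in the current basic feasible solution u1 = 0.

0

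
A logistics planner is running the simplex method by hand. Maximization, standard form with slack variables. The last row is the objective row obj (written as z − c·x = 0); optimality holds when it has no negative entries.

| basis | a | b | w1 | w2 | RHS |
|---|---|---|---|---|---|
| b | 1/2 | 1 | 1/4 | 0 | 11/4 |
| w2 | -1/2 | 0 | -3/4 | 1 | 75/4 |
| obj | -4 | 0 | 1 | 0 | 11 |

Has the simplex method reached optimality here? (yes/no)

The obj-row has a negative entry -4 in column a, so it is not optimal.

no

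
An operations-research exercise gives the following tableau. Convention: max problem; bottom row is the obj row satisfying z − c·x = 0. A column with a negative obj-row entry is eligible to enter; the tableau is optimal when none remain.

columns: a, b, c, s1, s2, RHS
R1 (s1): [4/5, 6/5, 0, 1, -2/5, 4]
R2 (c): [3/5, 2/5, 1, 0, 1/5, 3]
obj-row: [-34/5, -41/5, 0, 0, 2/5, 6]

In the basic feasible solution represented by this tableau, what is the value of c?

c is basic (row 2); its value is the RHS of that row, 3.

3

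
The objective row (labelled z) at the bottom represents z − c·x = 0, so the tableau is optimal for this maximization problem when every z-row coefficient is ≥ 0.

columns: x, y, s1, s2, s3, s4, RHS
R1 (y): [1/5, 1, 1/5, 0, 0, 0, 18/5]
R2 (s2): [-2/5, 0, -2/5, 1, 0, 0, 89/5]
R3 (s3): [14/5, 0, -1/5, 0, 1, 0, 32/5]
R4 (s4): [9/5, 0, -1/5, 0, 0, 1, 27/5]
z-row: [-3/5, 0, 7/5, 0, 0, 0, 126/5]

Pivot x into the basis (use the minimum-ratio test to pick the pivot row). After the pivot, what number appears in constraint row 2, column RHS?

Ratio test on column x — row 1: (18/5)/(1/5) = 18; row 2: entry -2/5 ≤ 0; row 3: (32/5)/(14/5) = 16/7; row 4: (27/5)/(9/5) = 3. Minimum is 16/7 at row 3 (s3 leaves); pivot element 14/5.
Divide row 3 by 14/5; eliminate column x from the other rows.
Row 2 update in column RHS: 89/5 − (-2/5)·(16/7) = 131/7.

131/7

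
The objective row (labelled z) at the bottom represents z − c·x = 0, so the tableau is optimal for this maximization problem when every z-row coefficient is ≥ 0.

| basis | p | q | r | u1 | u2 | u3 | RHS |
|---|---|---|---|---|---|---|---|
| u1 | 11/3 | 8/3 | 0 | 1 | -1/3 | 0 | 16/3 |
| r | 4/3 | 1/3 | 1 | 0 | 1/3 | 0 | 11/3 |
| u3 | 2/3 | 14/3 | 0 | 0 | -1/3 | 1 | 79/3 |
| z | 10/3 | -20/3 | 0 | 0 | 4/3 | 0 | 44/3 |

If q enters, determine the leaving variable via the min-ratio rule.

u1

Column q entries and ratios — u1: (16/3)/(8/3) = 2; r: (11/3)/(1/3) = 11; u3: (79/3)/(14/3) = 79/14.
Smallest ratio is 2 in the row of u1, so u1 leaves.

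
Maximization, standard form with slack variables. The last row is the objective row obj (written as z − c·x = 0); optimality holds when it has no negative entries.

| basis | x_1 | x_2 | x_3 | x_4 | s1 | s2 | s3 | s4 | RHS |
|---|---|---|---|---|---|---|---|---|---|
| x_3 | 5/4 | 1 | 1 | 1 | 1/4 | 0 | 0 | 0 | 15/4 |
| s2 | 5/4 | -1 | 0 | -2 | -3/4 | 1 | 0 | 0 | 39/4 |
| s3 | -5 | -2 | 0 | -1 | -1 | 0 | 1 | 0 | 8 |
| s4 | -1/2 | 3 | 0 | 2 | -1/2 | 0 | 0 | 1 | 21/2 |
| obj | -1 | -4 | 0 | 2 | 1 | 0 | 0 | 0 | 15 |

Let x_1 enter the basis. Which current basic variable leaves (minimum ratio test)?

Column x_1 entries and ratios — x_3: (15/4)/(5/4) = 3; s2: (39/4)/(5/4) = 39/5; s3: -5 ≤ 0, skip; s4: -1/2 ≤ 0, skip.
Smallest ratio is 3 in the row of x_3, so x_3 leaves.

x_3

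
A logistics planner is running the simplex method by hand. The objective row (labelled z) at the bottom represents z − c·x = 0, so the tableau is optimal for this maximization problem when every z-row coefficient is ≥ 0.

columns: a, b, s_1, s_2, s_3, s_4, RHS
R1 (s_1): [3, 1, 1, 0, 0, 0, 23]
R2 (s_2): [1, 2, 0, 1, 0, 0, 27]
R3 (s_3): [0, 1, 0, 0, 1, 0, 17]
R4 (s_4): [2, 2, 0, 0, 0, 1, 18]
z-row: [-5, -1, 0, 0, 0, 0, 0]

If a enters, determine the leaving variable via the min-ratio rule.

Column a entries and ratios — s_1: 23/3 = 23/3; s_2: 27/1 = 27; s_3: 0 ≤ 0, skip; s_4: 18/2 = 9.
Smallest ratio is 23/3 in the row of s_1, so s_1 leaves.

s_1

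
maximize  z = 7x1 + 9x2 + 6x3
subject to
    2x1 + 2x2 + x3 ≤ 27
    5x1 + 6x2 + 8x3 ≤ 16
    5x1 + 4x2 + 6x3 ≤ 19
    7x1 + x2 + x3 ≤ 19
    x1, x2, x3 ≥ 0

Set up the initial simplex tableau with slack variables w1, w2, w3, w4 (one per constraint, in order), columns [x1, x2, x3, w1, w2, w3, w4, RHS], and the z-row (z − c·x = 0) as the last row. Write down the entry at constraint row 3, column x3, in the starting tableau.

Constraint 3 has coefficient 6 on x3.

6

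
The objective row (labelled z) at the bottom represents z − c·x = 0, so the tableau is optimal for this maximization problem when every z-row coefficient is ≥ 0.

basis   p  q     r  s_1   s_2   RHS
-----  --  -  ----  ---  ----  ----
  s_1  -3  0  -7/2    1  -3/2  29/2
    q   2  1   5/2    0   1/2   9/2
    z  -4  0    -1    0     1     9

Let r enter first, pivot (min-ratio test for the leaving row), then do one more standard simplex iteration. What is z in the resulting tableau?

Ratio test on column r — row 1: entry -7/2 ≤ 0; row 2: (9/2)/(5/2) = 9/5. Minimum is 9/5 at row 2 (q leaves); pivot element 5/2.
Pivot on row 2; the z-row RHS becomes 9 − (-1)·(9/5) = 54/5.
Next entering variable (most negative z-row entry -16/5): p.
Ratio test on column p — row 1: entry -1/5 ≤ 0; row 2: (9/5)/(4/5) = 9/4. Minimum is 9/4 at row 2 (r leaves); pivot element 4/5.
After the second pivot the z-row RHS is 54/5 − (-16/5)·(9/4) = 18.

18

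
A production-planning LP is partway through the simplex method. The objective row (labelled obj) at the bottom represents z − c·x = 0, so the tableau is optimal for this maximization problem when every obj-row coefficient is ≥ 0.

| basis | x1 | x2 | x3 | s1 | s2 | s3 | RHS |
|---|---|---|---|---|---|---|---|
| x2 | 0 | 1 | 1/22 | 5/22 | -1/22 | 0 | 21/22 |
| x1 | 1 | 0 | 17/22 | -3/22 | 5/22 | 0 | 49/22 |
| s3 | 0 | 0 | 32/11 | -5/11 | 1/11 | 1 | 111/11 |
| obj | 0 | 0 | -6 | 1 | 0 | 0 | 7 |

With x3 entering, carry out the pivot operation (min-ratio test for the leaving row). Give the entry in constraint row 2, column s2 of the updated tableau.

Ratio test on column x3 — row 1: (21/22)/(1/22) = 21; row 2: (49/22)/(17/22) = 49/17; row 3: (111/11)/(32/11) = 111/32. Minimum is 49/17 at row 2 (x1 leaves); pivot element 17/22.
Divide row 2 by 17/22; eliminate column x3 from the other rows.
In the new row 2, the s2 entry is the old entry divided by the pivot: (5/22)/(17/22) = 5/17.

5/17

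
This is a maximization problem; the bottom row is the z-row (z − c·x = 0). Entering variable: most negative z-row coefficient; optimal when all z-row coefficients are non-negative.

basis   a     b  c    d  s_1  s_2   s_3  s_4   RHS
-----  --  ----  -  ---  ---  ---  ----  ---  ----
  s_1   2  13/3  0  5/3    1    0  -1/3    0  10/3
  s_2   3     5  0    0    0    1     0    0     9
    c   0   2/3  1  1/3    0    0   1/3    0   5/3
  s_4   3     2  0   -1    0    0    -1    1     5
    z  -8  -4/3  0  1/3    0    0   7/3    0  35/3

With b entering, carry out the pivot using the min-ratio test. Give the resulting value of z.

165/13

Ratio test on column b — row 1: (10/3)/(13/3) = 10/13; row 2: 9/5 = 9/5; row 3: (5/3)/(2/3) = 5/2; row 4: 5/2 = 5/2. Minimum is 10/13 at row 1 (s_1 leaves); pivot element 13/3.
Pivot on row 1; the z-row RHS becomes 35/3 − (-4/3)·(10/13) = 165/13.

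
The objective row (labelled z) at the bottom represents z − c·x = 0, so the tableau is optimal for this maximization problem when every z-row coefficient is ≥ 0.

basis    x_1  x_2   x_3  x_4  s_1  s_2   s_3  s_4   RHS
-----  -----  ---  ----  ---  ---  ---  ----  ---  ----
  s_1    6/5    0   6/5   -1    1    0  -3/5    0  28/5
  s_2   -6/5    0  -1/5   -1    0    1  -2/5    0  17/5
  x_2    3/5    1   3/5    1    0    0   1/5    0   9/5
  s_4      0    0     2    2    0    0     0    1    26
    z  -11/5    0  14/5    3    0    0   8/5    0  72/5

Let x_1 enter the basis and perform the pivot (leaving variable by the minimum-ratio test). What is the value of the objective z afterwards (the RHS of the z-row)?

Ratio test on column x_1 — row 1: (28/5)/(6/5) = 14/3; row 2: entry -6/5 ≤ 0; row 3: (9/5)/(3/5) = 3; row 4: entry 0 ≤ 0. Minimum is 3 at row 3 (x_2 leaves); pivot element 3/5.
Pivot on row 3; the z-row RHS becomes 72/5 − (-11/5)·3 = 21.

21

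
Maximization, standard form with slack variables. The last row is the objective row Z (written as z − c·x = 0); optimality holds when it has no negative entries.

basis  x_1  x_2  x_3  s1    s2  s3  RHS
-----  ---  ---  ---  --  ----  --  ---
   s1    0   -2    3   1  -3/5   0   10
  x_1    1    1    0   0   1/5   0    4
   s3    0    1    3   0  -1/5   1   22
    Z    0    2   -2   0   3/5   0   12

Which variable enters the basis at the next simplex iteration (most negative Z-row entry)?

Negative Z-row entries: x_3: -2.
The most negative is -2 in column x_3, so x_3 enters.

x_3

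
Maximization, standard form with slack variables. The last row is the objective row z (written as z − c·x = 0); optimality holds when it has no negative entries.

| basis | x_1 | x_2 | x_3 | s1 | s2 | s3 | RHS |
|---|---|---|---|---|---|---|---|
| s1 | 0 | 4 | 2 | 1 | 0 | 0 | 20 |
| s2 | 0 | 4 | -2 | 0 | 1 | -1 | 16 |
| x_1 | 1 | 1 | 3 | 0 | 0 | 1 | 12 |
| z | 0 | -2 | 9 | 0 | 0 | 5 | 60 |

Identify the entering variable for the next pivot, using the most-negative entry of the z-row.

x_2

Negative z-row entries: x_2: -2.
The most negative is -2 in column x_2, so x_2 enters.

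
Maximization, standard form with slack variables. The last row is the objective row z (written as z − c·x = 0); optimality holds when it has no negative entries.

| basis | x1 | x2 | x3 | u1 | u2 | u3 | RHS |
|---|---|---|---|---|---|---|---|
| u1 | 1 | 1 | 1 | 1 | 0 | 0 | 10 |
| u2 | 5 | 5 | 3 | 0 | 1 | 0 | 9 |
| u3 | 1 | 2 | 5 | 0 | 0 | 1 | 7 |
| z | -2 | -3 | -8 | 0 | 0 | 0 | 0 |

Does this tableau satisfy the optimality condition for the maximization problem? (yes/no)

no

The z-row has a negative entry -8 in column x3, so it is not optimal.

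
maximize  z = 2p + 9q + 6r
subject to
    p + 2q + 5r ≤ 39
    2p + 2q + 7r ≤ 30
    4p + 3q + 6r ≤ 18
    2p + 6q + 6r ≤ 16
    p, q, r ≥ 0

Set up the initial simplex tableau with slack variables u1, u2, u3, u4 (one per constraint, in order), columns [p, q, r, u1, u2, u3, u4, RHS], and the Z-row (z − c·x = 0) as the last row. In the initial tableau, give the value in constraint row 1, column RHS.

39

The RHS of constraint 1 is b_1 = 39.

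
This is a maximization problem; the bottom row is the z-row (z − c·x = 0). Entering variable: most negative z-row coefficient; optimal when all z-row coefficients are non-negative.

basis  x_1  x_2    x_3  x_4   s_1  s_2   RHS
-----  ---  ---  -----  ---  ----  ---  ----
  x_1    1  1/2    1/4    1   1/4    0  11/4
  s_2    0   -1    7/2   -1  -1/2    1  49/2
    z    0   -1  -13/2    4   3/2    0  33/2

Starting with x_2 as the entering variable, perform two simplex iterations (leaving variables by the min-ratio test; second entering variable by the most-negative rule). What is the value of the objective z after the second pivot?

Ratio test on column x_2 — row 1: (11/4)/(1/2) = 11/2; row 2: entry -1 ≤ 0. Minimum is 11/2 at row 1 (x_1 leaves); pivot element 1/2.
Pivot on row 1; the z-row RHS becomes 33/2 − (-1)·(11/2) = 22.
Next entering variable (most negative z-row entry -6): x_3.
Ratio test on column x_3 — row 1: (11/2)/(1/2) = 11; row 2: 30/4 = 15/2. Minimum is 15/2 at row 2 (s_2 leaves); pivot element 4.
After the second pivot the z-row RHS is 22 − (-6)·(15/2) = 67.

67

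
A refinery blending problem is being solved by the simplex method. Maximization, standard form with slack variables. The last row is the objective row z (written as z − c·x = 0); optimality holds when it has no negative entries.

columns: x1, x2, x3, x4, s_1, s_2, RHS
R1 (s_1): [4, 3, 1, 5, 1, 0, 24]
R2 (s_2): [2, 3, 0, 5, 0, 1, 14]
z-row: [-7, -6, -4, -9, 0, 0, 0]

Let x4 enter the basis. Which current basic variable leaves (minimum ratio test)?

Column x4 entries and ratios — s_1: 24/5 = 24/5; s_2: 14/5 = 14/5.
Smallest ratio is 14/5 in the row of s_2, so s_2 leaves.

s_2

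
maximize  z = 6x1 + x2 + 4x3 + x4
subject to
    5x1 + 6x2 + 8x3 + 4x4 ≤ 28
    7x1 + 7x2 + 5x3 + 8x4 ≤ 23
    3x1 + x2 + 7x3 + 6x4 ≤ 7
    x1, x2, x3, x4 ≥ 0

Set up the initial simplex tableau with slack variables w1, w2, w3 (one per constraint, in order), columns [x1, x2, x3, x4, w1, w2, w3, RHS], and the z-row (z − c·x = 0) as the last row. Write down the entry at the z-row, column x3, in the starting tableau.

The z-row carries the negated objective coefficients: the x3 entry is -4.

-4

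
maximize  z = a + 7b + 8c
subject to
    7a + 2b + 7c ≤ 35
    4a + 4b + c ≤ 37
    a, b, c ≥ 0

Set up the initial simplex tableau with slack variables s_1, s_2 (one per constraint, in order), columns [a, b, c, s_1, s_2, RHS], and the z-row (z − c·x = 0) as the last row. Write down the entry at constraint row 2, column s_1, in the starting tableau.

0

Slack s_1 belongs to constraint 1; its column is the unit vector e_1, so the entry in row 2 is 0.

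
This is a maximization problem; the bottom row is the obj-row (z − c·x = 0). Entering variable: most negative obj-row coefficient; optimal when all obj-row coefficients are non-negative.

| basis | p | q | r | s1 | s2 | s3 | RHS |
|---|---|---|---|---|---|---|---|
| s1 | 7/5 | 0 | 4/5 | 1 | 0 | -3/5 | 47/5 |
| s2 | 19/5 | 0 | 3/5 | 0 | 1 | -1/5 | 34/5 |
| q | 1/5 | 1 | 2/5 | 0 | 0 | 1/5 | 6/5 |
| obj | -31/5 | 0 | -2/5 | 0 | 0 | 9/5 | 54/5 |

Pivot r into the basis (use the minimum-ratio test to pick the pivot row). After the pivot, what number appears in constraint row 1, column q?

Ratio test on column r — row 1: (47/5)/(4/5) = 47/4; row 2: (34/5)/(3/5) = 34/3; row 3: (6/5)/(2/5) = 3. Minimum is 3 at row 3 (q leaves); pivot element 2/5.
Divide row 3 by 2/5; eliminate column r from the other rows.
Row 1 update in column q: 0 − (4/5)·(5/2) = -2.

-2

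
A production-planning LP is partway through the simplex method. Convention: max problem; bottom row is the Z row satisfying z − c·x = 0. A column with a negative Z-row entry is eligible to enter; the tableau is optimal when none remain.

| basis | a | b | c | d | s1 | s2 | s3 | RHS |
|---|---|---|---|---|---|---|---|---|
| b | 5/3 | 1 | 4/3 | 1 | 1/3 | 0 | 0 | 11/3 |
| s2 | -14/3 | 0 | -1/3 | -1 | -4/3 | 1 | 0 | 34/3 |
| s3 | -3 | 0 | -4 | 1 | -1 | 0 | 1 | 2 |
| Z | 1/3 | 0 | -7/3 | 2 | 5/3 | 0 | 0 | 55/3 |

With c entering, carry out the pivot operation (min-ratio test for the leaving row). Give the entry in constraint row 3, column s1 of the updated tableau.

Ratio test on column c — row 1: (11/3)/(4/3) = 11/4; row 2: entry -1/3 ≤ 0; row 3: entry -4 ≤ 0. Minimum is 11/4 at row 1 (b leaves); pivot element 4/3.
Divide row 1 by 4/3; eliminate column c from the other rows.
Row 3 update in column s1: -1 − (-4)·(1/4) = 0.

0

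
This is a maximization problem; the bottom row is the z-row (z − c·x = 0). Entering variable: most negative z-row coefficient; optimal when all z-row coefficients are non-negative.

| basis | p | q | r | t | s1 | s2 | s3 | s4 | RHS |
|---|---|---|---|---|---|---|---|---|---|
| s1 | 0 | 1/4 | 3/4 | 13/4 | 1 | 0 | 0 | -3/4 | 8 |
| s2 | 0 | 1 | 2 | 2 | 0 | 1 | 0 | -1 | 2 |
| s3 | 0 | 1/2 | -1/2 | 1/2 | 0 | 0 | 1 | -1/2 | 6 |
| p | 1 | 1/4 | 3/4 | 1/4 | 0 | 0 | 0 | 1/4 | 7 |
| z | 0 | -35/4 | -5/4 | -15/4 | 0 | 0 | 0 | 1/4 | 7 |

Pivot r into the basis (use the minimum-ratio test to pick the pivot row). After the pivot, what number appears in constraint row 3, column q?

Ratio test on column r — row 1: 8/(3/4) = 32/3; row 2: 2/2 = 1; row 3: entry -1/2 ≤ 0; row 4: 7/(3/4) = 28/3. Minimum is 1 at row 2 (s2 leaves); pivot element 2.
Divide row 2 by 2; eliminate column r from the other rows.
Row 3 update in column q: 1/2 − (-1/2)·(1/2) = 3/4.

3/4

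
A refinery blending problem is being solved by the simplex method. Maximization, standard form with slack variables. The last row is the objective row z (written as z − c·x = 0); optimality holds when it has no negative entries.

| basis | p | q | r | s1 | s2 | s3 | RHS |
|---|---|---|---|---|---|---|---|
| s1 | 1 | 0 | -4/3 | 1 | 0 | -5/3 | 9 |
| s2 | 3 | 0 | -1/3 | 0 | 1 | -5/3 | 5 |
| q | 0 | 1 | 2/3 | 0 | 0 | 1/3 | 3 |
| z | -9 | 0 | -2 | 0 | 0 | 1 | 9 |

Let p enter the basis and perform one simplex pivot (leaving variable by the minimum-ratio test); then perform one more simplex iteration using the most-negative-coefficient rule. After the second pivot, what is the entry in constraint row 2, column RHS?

20/3

Ratio test on column p — row 1: 9/1 = 9; row 2: 5/3 = 5/3; row 3: entry 0 ≤ 0. Minimum is 5/3 at row 2 (s2 leaves); pivot element 3.
Divide row 2 by 3; eliminate column p from the other rows.
Second iteration: most negative z-row entry is -4 in column s3, so s3 enters.
Ratio test on column s3 — row 1: entry -10/9 ≤ 0; row 2: entry -5/9 ≤ 0; row 3: 3/(1/3) = 9. Minimum is 9 at row 3 (q leaves); pivot element 1/3.
Divide row 3 by 1/3; eliminate column s3 from the other rows.
After both pivots, the entry at constraint row 2, column RHS is 20/3.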